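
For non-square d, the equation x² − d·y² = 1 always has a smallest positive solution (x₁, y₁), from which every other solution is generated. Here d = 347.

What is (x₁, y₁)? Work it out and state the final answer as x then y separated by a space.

d=347: √d = [18; 1,1,1,2,4,…,1,1,36] (ℓ=14, even), read p_13/q_13
i=0: a=18 ⇒ p=18, q=1
…
i=12: a=1 ⇒ p=402885, q=21628
i=13: a=1 ⇒ p=641602, q=34443
(x₁, y₁) = (641602, 34443);  641602² − 347·34443² = 1 ✓

641602 34443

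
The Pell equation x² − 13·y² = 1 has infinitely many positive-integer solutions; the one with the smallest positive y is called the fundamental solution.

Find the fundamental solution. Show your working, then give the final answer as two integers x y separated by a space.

649 180

√13 → a₀=3, period (1,1,1,1,6); ℓ=5 odd so k=9
step 0: (3, 1)  from 3·(1,0) + (0,1)
step 1: (4, 1)  from 1·(3,1) + (1,0)
step 2: (7, 2)  from 1·(4,1) + (3,1)
step 3: (11, 3)  from 1·(7,2) + (4,1)
step 4: (18, 5)  from 1·(11,3) + (7,2)
step 5: (119, 33)  from 6·(18,5) + (11,3)
step 6: (137, 38)  from 1·(119,33) + (18,5)
…
step 8: (393, 109)  from 1·(256,71) + (137,38)
step 9: (649, 180)  from 1·(393,109) + (256,71)
fundamental: x₁=649, y₁=180  (since 421201 − 13·32400 = 1)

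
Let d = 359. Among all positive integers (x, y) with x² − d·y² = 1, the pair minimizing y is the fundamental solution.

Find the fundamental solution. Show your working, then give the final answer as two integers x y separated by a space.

√359 = [18; 1,17,1,36, …], period ℓ=4 (even) → k=3
step 0: (18, 1)  from 18·(1,0) + (0,1)
…
step 2: (341, 18)  from 17·(19,1) + (18,1)
step 3: (360, 19)  from 1·(341,18) + (19,1)
fundamental: x₁=360, y₁=19  (since 129600 − 359·361 = 1)

360 19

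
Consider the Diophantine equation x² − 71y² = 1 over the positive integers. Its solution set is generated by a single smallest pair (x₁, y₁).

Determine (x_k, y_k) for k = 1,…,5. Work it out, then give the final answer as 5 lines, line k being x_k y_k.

[8; 2,2,1,7,1,2,2,16] for √71; ℓ=8 ⇒ convergent index 7
k=0  a_k=8  p_k/q_k = 8/1
k=1  a_k=2  p_k/q_k = 17/2
…
k=3  a_k=1  p_k/q_k = 59/7
…
k=5  a_k=1  p_k/q_k = 514/61
k=6  a_k=2  p_k/q_k = 1483/176
k=7  a_k=2  p_k/q_k = 3480/413
→ (3480, 413).  Check: 3480²=12110400, 71·413²=12110399, difference 1.
(3480+413√71)^2 = 24220799 + 2874480√71
(3480+413√71)^3 = 168576757560 + 20006380387√71
(3480+413√71)^4 = 1173294208396801 + 139244404619040√71
(3480+413√71)^5 = 8166127521864977400 + 969141036142138013√71

3480 413
24220799 2874480
168576757560 20006380387
1173294208396801 139244404619040
8166127521864977400 969141036142138013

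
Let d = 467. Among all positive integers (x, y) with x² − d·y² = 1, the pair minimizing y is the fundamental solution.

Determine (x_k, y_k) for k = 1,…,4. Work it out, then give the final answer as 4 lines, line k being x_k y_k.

1625626 75225
5285319783751 244575431700
17183906517558380626 795176361465413175
55869210433019434807260001 2585318735566902940613400

d=467: √d = [21; 1,1,1,1,3,…,1,1,42] (ℓ=14, even), read p_13/q_13
k=0  a_k=21  p_k/q_k = 21/1
k=1  a_k=1  p_k/q_k = 22/1
…
k=3  a_k=1  p_k/q_k = 65/3
…
k=5  a_k=3  p_k/q_k = 389/18
…
k=7  a_k=21  p_k/q_k = 27164/1257
k=8  a_k=3  p_k/q_k = 82767/3830
k=9  a_k=3  p_k/q_k = 275465/12747
k=10  a_k=1  p_k/q_k = 358232/16577
…
k=12  a_k=1  p_k/q_k = 991929/45901
k=13  a_k=1  p_k/q_k = 1625626/75225
→ (1625626, 75225).  Check: 1625626²=2642659891876, 467·75225²=2642659891875, difference 1.
(x_2, y_2) = (1625626·1625626 + 467·75225·75225, 1625626·75225 + 75225·1625626) = (5285319783751, 244575431700)
(x_3, y_3) = (1625626·5285319783751 + 467·75225·244575431700, 1625626·244575431700 + 75225·5285319783751) = (17183906517558380626, 795176361465413175)
(x_4, y_4) = (1625626·17183906517558380626 + 467·75225·795176361465413175, 1625626·795176361465413175 + 75225·17183906517558380626) = (55869210433019434807260001, 2585318735566902940613400)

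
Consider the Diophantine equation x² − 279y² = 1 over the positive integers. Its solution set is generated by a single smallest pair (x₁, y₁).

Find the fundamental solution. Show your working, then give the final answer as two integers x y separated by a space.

√279 = [16; 1,2,2,1,2,2,1,32, …], period ℓ=8 (even) → k=7
step 0: (16, 1)  from 16·(1,0) + (0,1)
step 1: (17, 1)  from 1·(16,1) + (1,0)
step 2: (50, 3)  from 2·(17,1) + (16,1)
…
step 4: (167, 10)  from 1·(117,7) + (50,3)
step 5: (451, 27)  from 2·(167,10) + (117,7)
step 6: (1069, 64)  from 2·(451,27) + (167,10)
step 7: (1520, 91)  from 1·(1069,64) + (451,27)
fundamental: x₁=1520, y₁=91  (since 2310400 − 279·8281 = 1)

1520 91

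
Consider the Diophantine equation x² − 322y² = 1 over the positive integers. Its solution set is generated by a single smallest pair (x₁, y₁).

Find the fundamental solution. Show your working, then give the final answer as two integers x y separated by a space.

√322 = [17; 1,16,1,34, …], period ℓ=4 (even) → k=3
k=0  a_k=17  p_k/q_k = 17/1
k=1  a_k=1  p_k/q_k = 18/1
k=2  a_k=16  p_k/q_k = 305/17
k=3  a_k=1  p_k/q_k = 323/18
(x₁, y₁) = (323, 18);  323² − 322·18² = 1 ✓

323 18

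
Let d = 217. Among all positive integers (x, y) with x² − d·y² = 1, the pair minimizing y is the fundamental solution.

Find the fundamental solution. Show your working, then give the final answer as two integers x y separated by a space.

3844063 260952

[14; 1,2,1,2,1,…,2,1,28] for √217; ℓ=16 ⇒ convergent index 15
i=0: a=14 ⇒ p=14, q=1
i=1: a=1 ⇒ p=15, q=1
i=2: a=2 ⇒ p=44, q=3
…
i=5: a=1 ⇒ p=221, q=15
…
i=7: a=9 ⇒ p=3668, q=249
i=8: a=4 ⇒ p=15055, q=1022
…
i=11: a=1 ⇒ p=293381, q=19916
i=12: a=2 ⇒ p=740980, q=50301
i=13: a=1 ⇒ p=1034361, q=70217
i=14: a=2 ⇒ p=2809702, q=190735
i=15: a=1 ⇒ p=3844063, q=260952
(x₁, y₁) = (3844063, 260952);  3844063² − 217·260952² = 1 ✓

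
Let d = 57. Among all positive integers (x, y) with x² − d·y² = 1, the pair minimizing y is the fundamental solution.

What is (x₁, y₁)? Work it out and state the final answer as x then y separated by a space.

151 20

√57 → a₀=7, period (1,1,4,1,1,14); ℓ=6 even so k=5
a_0=7:  p_0=7·1+0=7,  q_0=7·0+1=1
…
a_3=4:  p_3=4·15+8=68,  q_3=4·2+1=9
a_4=1:  p_4=1·68+15=83,  q_4=1·9+2=11
a_5=1:  p_5=1·83+68=151,  q_5=1·11+9=20
→ (151, 20).  Check: 151²=22801, 57·20²=22800, difference 1.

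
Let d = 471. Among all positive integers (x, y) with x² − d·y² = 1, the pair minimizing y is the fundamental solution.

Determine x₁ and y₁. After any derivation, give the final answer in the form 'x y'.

[21; 1,2,2,1,3,…,2,1,42] for √471; ℓ=14 ⇒ convergent index 13
i=0: a=21 ⇒ p=21, q=1
…
i=3: a=2 ⇒ p=152, q=7
…
i=5: a=3 ⇒ p=803, q=37
…
i=7: a=14 ⇒ p=48809, q=2249
i=8: a=4 ⇒ p=198665, q=9154
i=9: a=3 ⇒ p=644804, q=29711
i=10: a=1 ⇒ p=843469, q=38865
i=11: a=2 ⇒ p=2331742, q=107441
i=12: a=2 ⇒ p=5506953, q=253747
i=13: a=1 ⇒ p=7838695, q=361188
(x₁, y₁) = (7838695, 361188);  7838695² − 471·361188² = 1 ✓

7838695 361188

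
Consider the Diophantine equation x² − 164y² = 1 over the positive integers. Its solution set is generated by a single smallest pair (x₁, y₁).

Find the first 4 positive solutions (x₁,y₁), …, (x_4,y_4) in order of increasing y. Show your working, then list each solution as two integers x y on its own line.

2049 160
8396801 655680
34410088449 2686976480
141012534067201 11011228959360

[12; 1,4,6,4,1,24] for √164; ℓ=6 ⇒ convergent index 5
step 0: (12, 1)  from 12·(1,0) + (0,1)
…
step 3: (397, 31)  from 6·(64,5) + (13,1)
step 4: (1652, 129)  from 4·(397,31) + (64,5)
step 5: (2049, 160)  from 1·(1652,129) + (397,31)
fundamental: x₁=2049, y₁=160  (since 4198401 − 164·25600 = 1)
(x_2, y_2) = (2049·2049 + 164·160·160, 2049·160 + 160·2049) = (8396801, 655680)
(x_3, y_3) = (2049·8396801 + 164·160·655680, 2049·655680 + 160·8396801) = (34410088449, 2686976480)
(x_4, y_4) = (2049·34410088449 + 164·160·2686976480, 2049·2686976480 + 160·34410088449) = (141012534067201, 11011228959360)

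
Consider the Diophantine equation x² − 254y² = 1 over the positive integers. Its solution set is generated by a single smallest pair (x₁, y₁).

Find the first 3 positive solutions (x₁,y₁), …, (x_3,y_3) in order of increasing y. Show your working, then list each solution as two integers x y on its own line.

255 16
130049 8160
66324735 4161584

√254 = [15; 1,14,1,30, …], period ℓ=4 (even) → k=3
a_0=15:  p_0=15·1+0=15,  q_0=15·0+1=1
…
a_2=14:  p_2=14·16+15=239,  q_2=14·1+1=15
a_3=1:  p_3=1·239+16=255,  q_3=1·15+1=16
fundamental: x₁=255, y₁=16  (since 65025 − 254·256 = 1)
k=2:  x_2 = 255·255+254·16·16 = 130049,  y_2 = 255·16+16·255 = 8160
k=3:  x_3 = 255·130049+254·16·8160 = 66324735,  y_3 = 255·8160+16·130049 = 4161584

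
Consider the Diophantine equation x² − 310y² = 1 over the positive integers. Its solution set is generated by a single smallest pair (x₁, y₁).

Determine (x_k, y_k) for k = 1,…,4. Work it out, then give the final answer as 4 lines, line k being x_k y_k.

[17; 1,1,1,1,5,…,1,1,34] for √310; ℓ=16 ⇒ convergent index 15
k=0  a_k=17  p_k/q_k = 17/1
…
k=3  a_k=1  p_k/q_k = 53/3
k=4  a_k=1  p_k/q_k = 88/5
…
k=7  a_k=1  p_k/q_k = 2060/117
k=8  a_k=2  p_k/q_k = 5687/323
…
k=13  a_k=1  p_k/q_k = 333702/18953
k=14  a_k=1  p_k/q_k = 515017/29251
k=15  a_k=1  p_k/q_k = 848719/48204
fundamental: x₁=848719, y₁=48204  (since 720323940961 − 310·2323625616 = 1)
(848719+48204√310)^2 = 1440647881921 + 81823301352√310
(848719+48204√310)^3 = 2445410459391369679 + 138889981000287972√310
(848719+48204√310)^4 = 4150932639366927117300481 + 235757131569084991314384√310

848719 48204
1440647881921 81823301352
2445410459391369679 138889981000287972
4150932639366927117300481 235757131569084991314384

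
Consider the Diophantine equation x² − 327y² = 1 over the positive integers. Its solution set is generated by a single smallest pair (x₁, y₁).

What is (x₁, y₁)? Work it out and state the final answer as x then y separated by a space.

217 12

d=327: √d = [18; 12,36] (ℓ=2, even), read p_1/q_1
a_0=18:  p_0=18·1+0=18,  q_0=18·0+1=1
a_1=12:  p_1=12·18+1=217,  q_1=12·1+0=12
fundamental: x₁=217, y₁=12  (since 47089 − 327·144 = 1)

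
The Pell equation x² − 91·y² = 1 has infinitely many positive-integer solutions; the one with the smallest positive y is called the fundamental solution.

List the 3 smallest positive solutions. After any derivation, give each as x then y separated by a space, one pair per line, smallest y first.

√91 = [9; 1,1,5,1,5,1,1,18, …], period ℓ=8 (even) → k=7
i=0: a=9 ⇒ p=9, q=1
i=1: a=1 ⇒ p=10, q=1
i=2: a=1 ⇒ p=19, q=2
i=3: a=5 ⇒ p=105, q=11
…
i=5: a=5 ⇒ p=725, q=76
i=6: a=1 ⇒ p=849, q=89
i=7: a=1 ⇒ p=1574, q=165
→ (1574, 165).  Check: 1574²=2477476, 91·165²=2477475, difference 1.
(x_2, y_2) = (1574·1574 + 91·165·165, 1574·165 + 165·1574) = (4954951, 519420)
(x_3, y_3) = (1574·4954951 + 91·165·519420, 1574·519420 + 165·4954951) = (15598184174, 1635133995)

1574 165
4954951 519420
15598184174 1635133995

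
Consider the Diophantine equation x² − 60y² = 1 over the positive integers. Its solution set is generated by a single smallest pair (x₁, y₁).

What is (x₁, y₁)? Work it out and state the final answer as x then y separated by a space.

[7; 1,2,1,14] for √60; ℓ=4 ⇒ convergent index 3
k=0  a_k=7  p_k/q_k = 7/1
k=1  a_k=1  p_k/q_k = 8/1
k=2  a_k=2  p_k/q_k = 23/3
k=3  a_k=1  p_k/q_k = 31/4
(x₁, y₁) = (31, 4);  31² − 60·4² = 1 ✓

31 4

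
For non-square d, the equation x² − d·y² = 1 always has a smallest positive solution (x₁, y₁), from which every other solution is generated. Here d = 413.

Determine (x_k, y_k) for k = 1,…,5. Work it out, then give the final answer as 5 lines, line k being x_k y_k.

[20; 3,9,1,4,1,9,3,40] for √413; ℓ=8 ⇒ convergent index 7
k=0  a_k=20  p_k/q_k = 20/1
k=1  a_k=3  p_k/q_k = 61/3
…
k=6  a_k=9  p_k/q_k = 36560/1799
k=7  a_k=3  p_k/q_k = 113399/5580
→ (113399, 5580).  Check: 113399²=12859333201, 413·5580²=12859333200, difference 1.
(x_2, y_2) = (113399·113399 + 413·5580·5580, 113399·5580 + 5580·113399) = (25718666401, 1265532840)
(x_3, y_3) = (113399·25718666401 + 413·5580·1265532840, 113399·1265532840 + 5580·25718666401) = (5832942102300599, 287020317040740)
(x_4, y_4) = (113399·5832942102300599 + 413·5580·287020317040740, 113399·287020317040740 + 5580·5832942102300599) = (1322899602891852585601, 65095633862940217680)
(x_5, y_5) = (113399·1322899602891852585601 + 413·5580·65095633862940217680, 113399·65095633862940217680 + 5580·1322899602891852585601) = (300030984130833440606834999, 14763559568560095172347900)

113399 5580
25718666401 1265532840
5832942102300599 287020317040740
1322899602891852585601 65095633862940217680
300030984130833440606834999 14763559568560095172347900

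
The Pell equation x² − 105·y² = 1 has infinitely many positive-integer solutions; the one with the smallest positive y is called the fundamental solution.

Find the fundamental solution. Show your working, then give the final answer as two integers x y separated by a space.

41 4

d=105: √d = [10; 4,20] (ℓ=2, even), read p_1/q_1
a_0=10:  p_0=10·1+0=10,  q_0=10·0+1=1
a_1=4:  p_1=4·10+1=41,  q_1=4·1+0=4
→ (41, 4).  Check: 41²=1681, 105·4²=1680, difference 1.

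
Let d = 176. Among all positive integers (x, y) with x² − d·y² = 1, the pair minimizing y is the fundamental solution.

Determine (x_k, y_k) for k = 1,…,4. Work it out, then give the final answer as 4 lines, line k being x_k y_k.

199 15
79201 5970
31521799 2376045
12545596801 945659940

d=176: √d = [13; 3,1,3,26] (ℓ=4, even), read p_3/q_3
step 0: (13, 1)  from 13·(1,0) + (0,1)
step 1: (40, 3)  from 3·(13,1) + (1,0)
step 2: (53, 4)  from 1·(40,3) + (13,1)
step 3: (199, 15)  from 3·(53,4) + (40,3)
fundamental: x₁=199, y₁=15  (since 39601 − 176·225 = 1)
k=2:  x_2 = 199·199+176·15·15 = 79201,  y_2 = 199·15+15·199 = 5970
k=3:  x_3 = 199·79201+176·15·5970 = 31521799,  y_3 = 199·5970+15·79201 = 2376045
k=4:  x_4 = 199·31521799+176·15·2376045 = 12545596801,  y_4 = 199·2376045+15·31521799 = 945659940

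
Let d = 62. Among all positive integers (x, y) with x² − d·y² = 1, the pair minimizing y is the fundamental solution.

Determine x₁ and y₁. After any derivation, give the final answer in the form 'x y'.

d=62: √d = [7; 1,6,1,14] (ℓ=4, even), read p_3/q_3
k=0  a_k=7  p_k/q_k = 7/1
k=1  a_k=1  p_k/q_k = 8/1
k=2  a_k=6  p_k/q_k = 55/7
k=3  a_k=1  p_k/q_k = 63/8
(x₁, y₁) = (63, 8);  63² − 62·8² = 1 ✓

63 8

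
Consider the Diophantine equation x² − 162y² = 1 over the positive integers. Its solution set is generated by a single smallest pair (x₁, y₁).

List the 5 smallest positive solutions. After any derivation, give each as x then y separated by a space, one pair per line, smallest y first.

19601 1540
768398401 60371080
30122754096401 2366667076620
1180872205318713601 92778082677286160
46292552162781456490001 3637086394748304967700

√162 → a₀=12, period (1,2,1,2,12,2,1,2,1,24); ℓ=10 even so k=9
k=0  a_k=12  p_k/q_k = 12/1
k=1  a_k=1  p_k/q_k = 13/1
k=2  a_k=2  p_k/q_k = 38/3
k=3  a_k=1  p_k/q_k = 51/4
k=4  a_k=2  p_k/q_k = 140/11
…
k=6  a_k=2  p_k/q_k = 3602/283
…
k=8  a_k=2  p_k/q_k = 14268/1121
k=9  a_k=1  p_k/q_k = 19601/1540
(x₁, y₁) = (19601, 1540);  19601² − 162·1540² = 1 ✓
(x_2, y_2) = (19601·19601 + 162·1540·1540, 19601·1540 + 1540·19601) = (768398401, 60371080)
(x_3, y_3) = (19601·768398401 + 162·1540·60371080, 19601·60371080 + 1540·768398401) = (30122754096401, 2366667076620)
(x_4, y_4) = (19601·30122754096401 + 162·1540·2366667076620, 19601·2366667076620 + 1540·30122754096401) = (1180872205318713601, 92778082677286160)
(x_5, y_5) = (19601·1180872205318713601 + 162·1540·92778082677286160, 19601·92778082677286160 + 1540·1180872205318713601) = (46292552162781456490001, 3637086394748304967700)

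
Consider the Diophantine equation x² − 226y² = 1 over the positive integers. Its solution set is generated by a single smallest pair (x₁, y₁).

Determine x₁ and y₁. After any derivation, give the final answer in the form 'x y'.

√226 → a₀=15, period (30); ℓ=1 odd so k=1
i=0: a=15 ⇒ p=15, q=1
i=1: a=30 ⇒ p=451, q=30
fundamental: x₁=451, y₁=30  (since 203401 − 226·900 = 1)

451 30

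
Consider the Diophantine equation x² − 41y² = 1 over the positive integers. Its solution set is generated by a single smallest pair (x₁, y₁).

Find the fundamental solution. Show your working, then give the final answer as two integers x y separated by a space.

2049 320

√41 → a₀=6, period (2,2,12); ℓ=3 odd so k=5
i=0: a=6 ⇒ p=6, q=1
…
i=3: a=12 ⇒ p=397, q=62
i=4: a=2 ⇒ p=826, q=129
i=5: a=2 ⇒ p=2049, q=320
fundamental: x₁=2049, y₁=320  (since 4198401 − 41·102400 = 1)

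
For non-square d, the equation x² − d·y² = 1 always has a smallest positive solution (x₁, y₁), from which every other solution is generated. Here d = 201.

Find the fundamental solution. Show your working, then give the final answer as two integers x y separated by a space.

515095 36332

√201 = [14; 5,1,1,1,2,…,1,5,28, …], period ℓ=14 (even) → k=13
i=0: a=14 ⇒ p=14, q=1
…
i=3: a=1 ⇒ p=156, q=11
i=4: a=1 ⇒ p=241, q=17
…
i=8: a=1 ⇒ p=8549, q=603
…
i=11: a=1 ⇒ p=58085, q=4097
i=12: a=1 ⇒ p=91402, q=6447
i=13: a=5 ⇒ p=515095, q=36332
(x₁, y₁) = (515095, 36332);  515095² − 201·36332² = 1 ✓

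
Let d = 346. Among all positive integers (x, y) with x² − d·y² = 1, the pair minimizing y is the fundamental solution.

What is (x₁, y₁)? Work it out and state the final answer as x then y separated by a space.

17299 930

d=346: √d = [18; 1,1,1,1,36] (ℓ=5, odd), read p_9/q_9
step 0: (18, 1)  from 18·(1,0) + (0,1)
…
step 3: (56, 3)  from 1·(37,2) + (19,1)
step 4: (93, 5)  from 1·(56,3) + (37,2)
step 5: (3404, 183)  from 36·(93,5) + (56,3)
step 6: (3497, 188)  from 1·(3404,183) + (93,5)
…
step 8: (10398, 559)  from 1·(6901,371) + (3497,188)
step 9: (17299, 930)  from 1·(10398,559) + (6901,371)
fundamental: x₁=17299, y₁=930  (since 299255401 − 346·864900 = 1)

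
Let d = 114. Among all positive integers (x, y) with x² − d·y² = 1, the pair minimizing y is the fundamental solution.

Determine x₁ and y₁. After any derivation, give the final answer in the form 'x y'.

d=114: √d = [10; 1,2,10,2,1,20] (ℓ=6, even), read p_5/q_5
k=0  a_k=10  p_k/q_k = 10/1
k=1  a_k=1  p_k/q_k = 11/1
k=2  a_k=2  p_k/q_k = 32/3
…
k=4  a_k=2  p_k/q_k = 694/65
k=5  a_k=1  p_k/q_k = 1025/96
→ (1025, 96).  Check: 1025²=1050625, 114·96²=1050624, difference 1.

1025 96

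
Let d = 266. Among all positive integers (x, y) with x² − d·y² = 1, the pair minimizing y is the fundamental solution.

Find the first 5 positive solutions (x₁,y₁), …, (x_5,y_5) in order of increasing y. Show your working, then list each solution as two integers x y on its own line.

685 42
938449 57540
1285674445 78829758
1761373051201 107996710920
2413079794470925 147955415130642

d=266: √d = [16; 3,4,3,32] (ℓ=4, even), read p_3/q_3
k=0  a_k=16  p_k/q_k = 16/1
…
k=2  a_k=4  p_k/q_k = 212/13
k=3  a_k=3  p_k/q_k = 685/42
fundamental: x₁=685, y₁=42  (since 469225 − 266·1764 = 1)
k=2:  x_2 = 685·685+266·42·42 = 938449,  y_2 = 685·42+42·685 = 57540
k=3:  x_3 = 685·938449+266·42·57540 = 1285674445,  y_3 = 685·57540+42·938449 = 78829758
k=4:  x_4 = 685·1285674445+266·42·78829758 = 1761373051201,  y_4 = 685·78829758+42·1285674445 = 107996710920
k=5:  x_5 = 685·1761373051201+266·42·107996710920 = 2413079794470925,  y_5 = 685·107996710920+42·1761373051201 = 147955415130642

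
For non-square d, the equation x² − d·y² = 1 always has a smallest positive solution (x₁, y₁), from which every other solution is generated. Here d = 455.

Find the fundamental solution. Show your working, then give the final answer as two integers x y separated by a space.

64 3

√455 = [21; 3,42, …], period ℓ=2 (even) → k=1
i=0: a=21 ⇒ p=21, q=1
i=1: a=3 ⇒ p=64, q=3
→ (64, 3).  Check: 64²=4096, 455·3²=4095, difference 1.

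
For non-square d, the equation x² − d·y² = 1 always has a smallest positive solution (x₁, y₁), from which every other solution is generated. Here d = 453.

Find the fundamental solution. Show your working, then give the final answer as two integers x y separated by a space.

1653751 77700

[21; 3,1,1,10,14,10,1,1,3,42] for √453; ℓ=10 ⇒ convergent index 9
a_0=21:  p_0=21·1+0=21,  q_0=21·0+1=1
…
a_2=1:  p_2=1·64+21=85,  q_2=1·3+1=4
a_3=1:  p_3=1·85+64=149,  q_3=1·4+3=7
a_4=10:  p_4=10·149+85=1575,  q_4=10·7+4=74
a_5=14:  p_5=14·1575+149=22199,  q_5=14·74+7=1043
…
a_8=1:  p_8=1·245764+223565=469329,  q_8=1·11547+10504=22051
a_9=3:  p_9=3·469329+245764=1653751,  q_9=3·22051+11547=77700
(x₁, y₁) = (1653751, 77700);  1653751² − 453·77700² = 1 ✓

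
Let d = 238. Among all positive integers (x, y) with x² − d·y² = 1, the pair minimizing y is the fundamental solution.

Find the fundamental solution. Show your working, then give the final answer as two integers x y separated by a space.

11663 756

√238 = [15; 2,2,1,14,1,2,2,30, …], period ℓ=8 (even) → k=7
k=0  a_k=15  p_k/q_k = 15/1
k=1  a_k=2  p_k/q_k = 31/2
…
k=4  a_k=14  p_k/q_k = 1589/103
…
k=6  a_k=2  p_k/q_k = 4983/323
k=7  a_k=2  p_k/q_k = 11663/756
→ (11663, 756).  Check: 11663²=136025569, 238·756²=136025568, difference 1.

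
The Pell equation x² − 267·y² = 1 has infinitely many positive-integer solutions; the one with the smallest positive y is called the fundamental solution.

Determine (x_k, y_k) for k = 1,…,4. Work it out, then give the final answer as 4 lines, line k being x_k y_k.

d=267: √d = [16; 2,1,15,1,2,32] (ℓ=6, even), read p_5/q_5
k=0  a_k=16  p_k/q_k = 16/1
k=1  a_k=2  p_k/q_k = 33/2
…
k=3  a_k=15  p_k/q_k = 768/47
k=4  a_k=1  p_k/q_k = 817/50
k=5  a_k=2  p_k/q_k = 2402/147
(x₁, y₁) = (2402, 147);  2402² − 267·147² = 1 ✓
(x_2, y_2) = (2402·2402 + 267·147·147, 2402·147 + 147·2402) = (11539207, 706188)
(x_3, y_3) = (2402·11539207 + 267·147·706188, 2402·706188 + 147·11539207) = (55434348026, 3392527005)
(x_4, y_4) = (2402·55434348026 + 267·147·3392527005, 2402·3392527005 + 147·55434348026) = (266306596377697, 16297699025832)

2402 147
11539207 706188
55434348026 3392527005
266306596377697 16297699025832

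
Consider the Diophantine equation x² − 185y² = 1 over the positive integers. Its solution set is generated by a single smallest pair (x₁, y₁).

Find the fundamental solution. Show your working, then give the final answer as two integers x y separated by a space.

9249 680

[13; 1,1,1,1,26] for √185; ℓ=5 ⇒ convergent index 9
i=0: a=13 ⇒ p=13, q=1
…
i=2: a=1 ⇒ p=27, q=2
…
i=7: a=1 ⇒ p=3686, q=271
i=8: a=1 ⇒ p=5563, q=409
i=9: a=1 ⇒ p=9249, q=680
→ (9249, 680).  Check: 9249²=85544001, 185·680²=85544000, difference 1.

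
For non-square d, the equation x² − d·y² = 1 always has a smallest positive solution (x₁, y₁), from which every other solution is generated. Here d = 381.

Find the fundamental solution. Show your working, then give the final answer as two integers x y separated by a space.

√381 = [19; 1,1,12,1,1,38, …], period ℓ=6 (even) → k=5
step 0: (19, 1)  from 19·(1,0) + (0,1)
step 1: (20, 1)  from 1·(19,1) + (1,0)
step 2: (39, 2)  from 1·(20,1) + (19,1)
step 3: (488, 25)  from 12·(39,2) + (20,1)
step 4: (527, 27)  from 1·(488,25) + (39,2)
step 5: (1015, 52)  from 1·(527,27) + (488,25)
fundamental: x₁=1015, y₁=52  (since 1030225 − 381·2704 = 1)

1015 52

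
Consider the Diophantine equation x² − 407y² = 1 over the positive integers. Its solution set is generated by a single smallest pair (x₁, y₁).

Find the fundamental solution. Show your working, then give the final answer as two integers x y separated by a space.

2663 132

√407 → a₀=20, period (5,1,2,1,5,40); ℓ=6 even so k=5
a_0=20:  p_0=20·1+0=20,  q_0=20·0+1=1
a_1=5:  p_1=5·20+1=101,  q_1=5·1+0=5
…
a_3=2:  p_3=2·121+101=343,  q_3=2·6+5=17
a_4=1:  p_4=1·343+121=464,  q_4=1·17+6=23
a_5=5:  p_5=5·464+343=2663,  q_5=5·23+17=132
fundamental: x₁=2663, y₁=132  (since 7091569 − 407·17424 = 1)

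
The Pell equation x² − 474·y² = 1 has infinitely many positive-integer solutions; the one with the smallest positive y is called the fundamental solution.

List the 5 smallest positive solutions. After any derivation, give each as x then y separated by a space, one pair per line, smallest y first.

√474 → a₀=21, period (1,3,2,1,1,…,3,1,42); ℓ=14 even so k=13
k=0  a_k=21  p_k/q_k = 21/1
…
k=3  a_k=2  p_k/q_k = 196/9
…
k=11  a_k=2  p_k/q_k = 44218/2031
k=12  a_k=3  p_k/q_k = 149331/6859
k=13  a_k=1  p_k/q_k = 193549/8890
(x₁, y₁) = (193549, 8890);  193549² − 474·8890² = 1 ✓
(193549+8890√474)^2 = 74922430801 + 3441301220√474
(193549+8890√474)^3 = 29002323118011949 + 1332120819650670√474
(193549+8890√474)^4 = 11226741274261267003201 + 515661305041693754440√474
(193549+8890√474)^5 = 4345849093754985611287088749 + 199611459857697448136564450√474

193549 8890
74922430801 3441301220
29002323118011949 1332120819650670
11226741274261267003201 515661305041693754440
4345849093754985611287088749 199611459857697448136564450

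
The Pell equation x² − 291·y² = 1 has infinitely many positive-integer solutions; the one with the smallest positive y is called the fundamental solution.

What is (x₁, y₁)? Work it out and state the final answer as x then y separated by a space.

√291 → a₀=17, period (17,34); ℓ=2 even so k=1
k=0  a_k=17  p_k/q_k = 17/1
k=1  a_k=17  p_k/q_k = 290/17
(x₁, y₁) = (290, 17);  290² − 291·17² = 1 ✓

290 17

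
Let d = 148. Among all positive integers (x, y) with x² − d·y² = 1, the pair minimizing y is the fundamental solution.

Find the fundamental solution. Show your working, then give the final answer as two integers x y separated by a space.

73 6

[12; 6,24] for √148; ℓ=2 ⇒ convergent index 1
step 0: (12, 1)  from 12·(1,0) + (0,1)
step 1: (73, 6)  from 6·(12,1) + (1,0)
→ (73, 6).  Check: 73²=5329, 148·6²=5328, difference 1.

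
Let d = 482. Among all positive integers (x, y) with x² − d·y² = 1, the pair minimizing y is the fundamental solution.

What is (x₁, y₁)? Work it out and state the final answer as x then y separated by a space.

483 22

d=482: √d = [21; 1,20,1,42] (ℓ=4, even), read p_3/q_3
a_0=21:  p_0=21·1+0=21,  q_0=21·0+1=1
…
a_2=20:  p_2=20·22+21=461,  q_2=20·1+1=21
a_3=1:  p_3=1·461+22=483,  q_3=1·21+1=22
→ (483, 22).  Check: 483²=233289, 482·22²=233288, difference 1.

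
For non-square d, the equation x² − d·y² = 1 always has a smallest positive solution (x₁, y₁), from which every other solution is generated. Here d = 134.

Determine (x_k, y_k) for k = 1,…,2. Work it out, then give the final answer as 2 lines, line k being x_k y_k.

145925 12606
42588211249 3679061100

d=134: √d = [11; 1,1,2,1,3,…,1,1,22] (ℓ=14, even), read p_13/q_13
step 0: (11, 1)  from 11·(1,0) + (0,1)
…
step 2: (23, 2)  from 1·(12,1) + (11,1)
step 3: (58, 5)  from 2·(23,2) + (12,1)
step 4: (81, 7)  from 1·(58,5) + (23,2)
…
step 7: (4121, 356)  from 10·(382,33) + (301,26)
step 8: (4503, 389)  from 1·(4121,356) + (382,33)
step 9: (17630, 1523)  from 3·(4503,389) + (4121,356)
…
step 12: (84029, 7259)  from 1·(61896,5347) + (22133,1912)
step 13: (145925, 12606)  from 1·(84029,7259) + (61896,5347)
→ (145925, 12606).  Check: 145925²=21294105625, 134·12606²=21294105624, difference 1.
n=2: (145925,12606)∘(145925,12606) = (145925·145925+134·12606·12606, 145925·12606+12606·145925) = (42588211249,3679061100)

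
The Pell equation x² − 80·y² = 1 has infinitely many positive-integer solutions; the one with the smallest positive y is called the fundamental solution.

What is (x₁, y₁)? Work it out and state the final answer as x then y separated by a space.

d=80: √d = [8; 1,16] (ℓ=2, even), read p_1/q_1
k=0  a_k=8  p_k/q_k = 8/1
k=1  a_k=1  p_k/q_k = 9/1
fundamental: x₁=9, y₁=1  (since 81 − 80·1 = 1)

9 1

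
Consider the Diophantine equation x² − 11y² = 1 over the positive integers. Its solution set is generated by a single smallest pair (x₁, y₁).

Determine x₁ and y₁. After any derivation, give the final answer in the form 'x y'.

10 3

√11 = [3; 3,6, …], period ℓ=2 (even) → k=1
step 0: (3, 1)  from 3·(1,0) + (0,1)
step 1: (10, 3)  from 3·(3,1) + (1,0)
→ (10, 3).  Check: 10²=100, 11·3²=99, difference 1.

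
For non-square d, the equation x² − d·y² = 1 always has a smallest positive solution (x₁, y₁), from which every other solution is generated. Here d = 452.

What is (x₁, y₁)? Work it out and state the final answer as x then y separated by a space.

1204353 56648

[21; 3,1,5,3,10,3,5,1,3,42] for √452; ℓ=10 ⇒ convergent index 9
k=0  a_k=21  p_k/q_k = 21/1
k=1  a_k=3  p_k/q_k = 64/3
k=2  a_k=1  p_k/q_k = 85/4
k=3  a_k=5  p_k/q_k = 489/23
k=4  a_k=3  p_k/q_k = 1552/73
k=5  a_k=10  p_k/q_k = 16009/753
k=6  a_k=3  p_k/q_k = 49579/2332
k=7  a_k=5  p_k/q_k = 263904/12413
k=8  a_k=1  p_k/q_k = 313483/14745
k=9  a_k=3  p_k/q_k = 1204353/56648
→ (1204353, 56648).  Check: 1204353²=1450466148609, 452·56648²=1450466148608, difference 1.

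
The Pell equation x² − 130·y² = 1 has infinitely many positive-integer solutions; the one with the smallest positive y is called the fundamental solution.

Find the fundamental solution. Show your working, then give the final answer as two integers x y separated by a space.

[11; 2,2,22] for √130; ℓ=3 ⇒ convergent index 5
k=0  a_k=11  p_k/q_k = 11/1
k=1  a_k=2  p_k/q_k = 23/2
…
k=3  a_k=22  p_k/q_k = 1277/112
k=4  a_k=2  p_k/q_k = 2611/229
k=5  a_k=2  p_k/q_k = 6499/570
→ (6499, 570).  Check: 6499²=42237001, 130·570²=42237000, difference 1.

6499 570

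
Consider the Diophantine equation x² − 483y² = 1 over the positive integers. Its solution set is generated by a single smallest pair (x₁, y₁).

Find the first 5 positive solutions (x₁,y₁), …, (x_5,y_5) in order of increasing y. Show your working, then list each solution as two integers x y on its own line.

[21; 1,42] for √483; ℓ=2 ⇒ convergent index 1
i=0: a=21 ⇒ p=21, q=1
i=1: a=1 ⇒ p=22, q=1
(x₁, y₁) = (22, 1);  22² − 483·1² = 1 ✓
(22+1√483)^2 = 967 + 44√483
(22+1√483)^3 = 42526 + 1935√483
(22+1√483)^4 = 1870177 + 85096√483
(22+1√483)^5 = 82245262 + 3742289√483

22 1
967 44
42526 1935
1870177 85096
82245262 3742289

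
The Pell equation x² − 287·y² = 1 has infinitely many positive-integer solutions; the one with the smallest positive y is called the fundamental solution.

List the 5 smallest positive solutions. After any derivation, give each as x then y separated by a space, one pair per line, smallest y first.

288 17
165887 9792
95550624 5640175
55036993537 3248731008
31701212726688 1871263420433

√287 = [16; 1,15,1,32, …], period ℓ=4 (even) → k=3
step 0: (16, 1)  from 16·(1,0) + (0,1)
step 1: (17, 1)  from 1·(16,1) + (1,0)
step 2: (271, 16)  from 15·(17,1) + (16,1)
step 3: (288, 17)  from 1·(271,16) + (17,1)
(x₁, y₁) = (288, 17);  288² − 287·17² = 1 ✓
(288+17√287)^2 = 165887 + 9792√287
(288+17√287)^3 = 95550624 + 5640175√287
(288+17√287)^4 = 55036993537 + 3248731008√287
(288+17√287)^5 = 31701212726688 + 1871263420433√287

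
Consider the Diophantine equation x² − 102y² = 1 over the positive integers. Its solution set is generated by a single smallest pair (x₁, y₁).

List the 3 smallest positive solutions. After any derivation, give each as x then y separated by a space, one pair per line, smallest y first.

[10; 10,20] for √102; ℓ=2 ⇒ convergent index 1
i=0: a=10 ⇒ p=10, q=1
i=1: a=10 ⇒ p=101, q=10
fundamental: x₁=101, y₁=10  (since 10201 − 102·100 = 1)
(x_2, y_2) = (101·101 + 102·10·10, 101·10 + 10·101) = (20401, 2020)
(x_3, y_3) = (101·20401 + 102·10·2020, 101·2020 + 10·20401) = (4120901, 408030)

101 10
20401 2020
4120901 408030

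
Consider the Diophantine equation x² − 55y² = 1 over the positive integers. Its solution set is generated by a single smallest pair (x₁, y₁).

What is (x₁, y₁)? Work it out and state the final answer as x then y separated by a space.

√55 = [7; 2,2,2,14, …], period ℓ=4 (even) → k=3
step 0: (7, 1)  from 7·(1,0) + (0,1)
step 1: (15, 2)  from 2·(7,1) + (1,0)
step 2: (37, 5)  from 2·(15,2) + (7,1)
step 3: (89, 12)  from 2·(37,5) + (15,2)
fundamental: x₁=89, y₁=12  (since 7921 − 55·144 = 1)

89 12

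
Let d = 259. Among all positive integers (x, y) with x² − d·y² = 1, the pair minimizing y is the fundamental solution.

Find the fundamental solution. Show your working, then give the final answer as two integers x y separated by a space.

√259 = [16; 10,1,2,3,4,3,2,1,10,32, …], period ℓ=10 (even) → k=9
a_0=16:  p_0=16·1+0=16,  q_0=16·0+1=1
a_1=10:  p_1=10·16+1=161,  q_1=10·1+0=10
a_2=1:  p_2=1·161+16=177,  q_2=1·10+1=11
…
a_4=3:  p_4=3·515+177=1722,  q_4=3·32+11=107
…
a_8=1:  p_8=1·55265+23931=79196,  q_8=1·3434+1487=4921
a_9=10:  p_9=10·79196+55265=847225,  q_9=10·4921+3434=52644
→ (847225, 52644).  Check: 847225²=717790200625, 259·52644²=717790200624, difference 1.

847225 52644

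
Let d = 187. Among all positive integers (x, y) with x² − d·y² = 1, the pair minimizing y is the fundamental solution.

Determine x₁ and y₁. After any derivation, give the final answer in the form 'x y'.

[13; 1,2,13,2,1,26] for √187; ℓ=6 ⇒ convergent index 5
step 0: (13, 1)  from 13·(1,0) + (0,1)
step 1: (14, 1)  from 1·(13,1) + (1,0)
…
step 3: (547, 40)  from 13·(41,3) + (14,1)
step 4: (1135, 83)  from 2·(547,40) + (41,3)
step 5: (1682, 123)  from 1·(1135,83) + (547,40)
(x₁, y₁) = (1682, 123);  1682² − 187·123² = 1 ✓

1682 123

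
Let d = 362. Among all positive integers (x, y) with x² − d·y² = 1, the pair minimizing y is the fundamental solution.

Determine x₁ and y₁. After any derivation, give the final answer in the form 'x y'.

723 38

√362 = [19; 38, …], period ℓ=1 (odd) → k=1
i=0: a=19 ⇒ p=19, q=1
i=1: a=38 ⇒ p=723, q=38
→ (723, 38).  Check: 723²=522729, 362·38²=522728, difference 1.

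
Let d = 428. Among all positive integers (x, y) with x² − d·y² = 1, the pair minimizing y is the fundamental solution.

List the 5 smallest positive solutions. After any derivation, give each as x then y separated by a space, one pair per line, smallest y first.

√428 = [20; 1,2,4,1,5,10,5,1,4,2,1,40, …], period ℓ=12 (even) → k=11
k=0  a_k=20  p_k/q_k = 20/1
k=1  a_k=1  p_k/q_k = 21/1
k=2  a_k=2  p_k/q_k = 62/3
…
k=5  a_k=5  p_k/q_k = 1924/93
k=6  a_k=10  p_k/q_k = 19571/946
…
k=10  a_k=2  p_k/q_k = 1273708/61567
k=11  a_k=1  p_k/q_k = 1850887/89466
fundamental: x₁=1850887, y₁=89466  (since 3425782686769 − 428·8004165156 = 1)
(x_2, y_2) = (1850887·1850887 + 428·89466·89466, 1850887·89466 + 89466·1850887) = (6851565373537, 331182912684)
(x_3, y_3) = (1850887·6851565373537 + 428·89466·331182912684, 1850887·331182912684 + 89466·6851565373537) = (25362946559057703751, 1225964295417811950)
(x_4, y_4) = (1850887·25362946559057703751 + 428·89466·1225964295417811950, 1850887·1225964295417811950 + 89466·25362946559057703751) = (93887896135702420679780737, 4538242753705644230486616)
(x_5, y_5) = (1850887·93887896135702420679780737 + 428·89466·4538242753705644230486616, 1850887·4538242753705644230486616 + 89466·93887896135702420679780737) = (347551772829818329662915600223687, 16799549031354731501369944644834)

1850887 89466
6851565373537 331182912684
25362946559057703751 1225964295417811950
93887896135702420679780737 4538242753705644230486616
347551772829818329662915600223687 16799549031354731501369944644834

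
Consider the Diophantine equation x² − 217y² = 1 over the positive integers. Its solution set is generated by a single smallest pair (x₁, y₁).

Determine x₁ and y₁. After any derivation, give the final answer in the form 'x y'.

√217 → a₀=14, period (1,2,1,2,1,…,2,1,28); ℓ=16 even so k=15
i=0: a=14 ⇒ p=14, q=1
…
i=2: a=2 ⇒ p=44, q=3
…
i=4: a=2 ⇒ p=162, q=11
…
i=6: a=1 ⇒ p=383, q=26
i=7: a=9 ⇒ p=3668, q=249
i=8: a=4 ⇒ p=15055, q=1022
i=9: a=9 ⇒ p=139163, q=9447
i=10: a=1 ⇒ p=154218, q=10469
i=11: a=1 ⇒ p=293381, q=19916
…
i=13: a=1 ⇒ p=1034361, q=70217
i=14: a=2 ⇒ p=2809702, q=190735
i=15: a=1 ⇒ p=3844063, q=260952
→ (3844063, 260952).  Check: 3844063²=14776820347969, 217·260952²=14776820347968, difference 1.

3844063 260952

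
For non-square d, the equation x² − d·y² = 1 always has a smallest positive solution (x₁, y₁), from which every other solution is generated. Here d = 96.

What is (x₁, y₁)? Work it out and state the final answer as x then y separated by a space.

49 5

[9; 1,3,1,18] for √96; ℓ=4 ⇒ convergent index 3
k=0  a_k=9  p_k/q_k = 9/1
k=1  a_k=1  p_k/q_k = 10/1
k=2  a_k=3  p_k/q_k = 39/4
k=3  a_k=1  p_k/q_k = 49/5
(x₁, y₁) = (49, 5);  49² − 96·5² = 1 ✓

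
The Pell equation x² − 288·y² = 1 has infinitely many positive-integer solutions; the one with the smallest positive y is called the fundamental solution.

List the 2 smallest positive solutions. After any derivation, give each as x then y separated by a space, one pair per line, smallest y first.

17 1
577 34

[16; 1,32] for √288; ℓ=2 ⇒ convergent index 1
k=0  a_k=16  p_k/q_k = 16/1
k=1  a_k=1  p_k/q_k = 17/1
→ (17, 1).  Check: 17²=289, 288·1²=288, difference 1.
(x_2, y_2) = (17·17 + 288·1·1, 17·1 + 1·17) = (577, 34)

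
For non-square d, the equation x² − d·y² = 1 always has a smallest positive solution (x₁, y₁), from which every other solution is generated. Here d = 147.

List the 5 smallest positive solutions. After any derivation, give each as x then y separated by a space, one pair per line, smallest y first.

d=147: √d = [12; 8,24] (ℓ=2, even), read p_1/q_1
i=0: a=12 ⇒ p=12, q=1
i=1: a=8 ⇒ p=97, q=8
fundamental: x₁=97, y₁=8  (since 9409 − 147·64 = 1)
n=2: (97,8)∘(97,8) = (97·97+147·8·8, 97·8+8·97) = (18817,1552)
n=3: (18817,1552)∘(97,8) = (97·18817+147·8·1552, 97·1552+8·18817) = (3650401,301080)
n=4: (3650401,301080)∘(97,8) = (97·3650401+147·8·301080, 97·301080+8·3650401) = (708158977,58407968)
n=5: (708158977,58407968)∘(97,8) = (97·708158977+147·8·58407968, 97·58407968+8·708158977) = (137379191137,11330844712)

97 8
18817 1552
3650401 301080
708158977 58407968
137379191137 11330844712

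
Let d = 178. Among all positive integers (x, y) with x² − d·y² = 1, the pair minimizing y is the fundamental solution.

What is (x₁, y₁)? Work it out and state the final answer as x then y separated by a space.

1601 120

√178 = [13; 2,1,12,1,2,26, …], period ℓ=6 (even) → k=5
a_0=13:  p_0=13·1+0=13,  q_0=13·0+1=1
…
a_4=1:  p_4=1·507+40=547,  q_4=1·38+3=41
a_5=2:  p_5=2·547+507=1601,  q_5=2·41+38=120
(x₁, y₁) = (1601, 120);  1601² − 178·120² = 1 ✓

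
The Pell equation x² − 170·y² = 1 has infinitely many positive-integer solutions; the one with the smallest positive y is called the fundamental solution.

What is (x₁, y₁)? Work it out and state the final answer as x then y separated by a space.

[13; 26] for √170; ℓ=1 ⇒ convergent index 1
step 0: (13, 1)  from 13·(1,0) + (0,1)
step 1: (339, 26)  from 26·(13,1) + (1,0)
(x₁, y₁) = (339, 26);  339² − 170·26² = 1 ✓

339 26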